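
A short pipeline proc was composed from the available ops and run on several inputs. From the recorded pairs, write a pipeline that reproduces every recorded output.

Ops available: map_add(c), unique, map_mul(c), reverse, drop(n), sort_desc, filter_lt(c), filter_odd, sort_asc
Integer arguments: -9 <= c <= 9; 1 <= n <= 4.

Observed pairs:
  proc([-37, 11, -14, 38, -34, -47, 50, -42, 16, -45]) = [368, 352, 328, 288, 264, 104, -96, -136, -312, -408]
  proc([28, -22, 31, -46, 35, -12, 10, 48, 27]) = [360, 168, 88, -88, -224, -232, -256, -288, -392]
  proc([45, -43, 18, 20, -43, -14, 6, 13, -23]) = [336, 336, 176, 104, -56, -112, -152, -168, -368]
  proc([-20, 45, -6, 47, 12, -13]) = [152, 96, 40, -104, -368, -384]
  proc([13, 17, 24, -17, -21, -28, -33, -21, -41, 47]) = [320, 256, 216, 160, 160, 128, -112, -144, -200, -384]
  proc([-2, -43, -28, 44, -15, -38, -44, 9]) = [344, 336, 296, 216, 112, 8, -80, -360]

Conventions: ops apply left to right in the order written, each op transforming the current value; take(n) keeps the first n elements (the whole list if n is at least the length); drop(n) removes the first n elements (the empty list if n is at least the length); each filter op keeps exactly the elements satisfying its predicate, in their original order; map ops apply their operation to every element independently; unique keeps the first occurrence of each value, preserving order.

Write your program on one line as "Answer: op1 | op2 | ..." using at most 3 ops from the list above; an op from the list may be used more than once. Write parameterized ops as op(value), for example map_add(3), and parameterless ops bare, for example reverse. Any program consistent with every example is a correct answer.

sort_asc | map_mul(-8) | map_add(-8)

Check, running the answer program on each example:
  [-37, 11, -14, 38, -34, -47, 50, -42, 16, -45] -> [-47, -45, -42, -37, -34, -14, 11, 16, 38, 50] -> [376, 360, 336, 296, 272, 112, -88, -128, -304, -400] -> [368, 352, 328, 288, 264, 104, -96, -136, -312, -408]
  [28, -22, 31, -46, 35, -12, 10, 48, 27] -> [-46, -22, -12, 10, 27, 28, 31, 35, 48] -> [368, 176, 96, -80, -216, -224, -248, -280, -384] -> [360, 168, 88, -88, -224, -232, -256, -288, -392]
  [45, -43, 18, 20, -43, -14, 6, 13, -23] -> [-43, -43, -23, -14, 6, 13, 18, 20, 45] -> [344, 344, 184, 112, -48, -104, -144, -160, -360] -> [336, 336, 176, 104, -56, -112, -152, -168, -368]
  [-20, 45, -6, 47, 12, -13] -> [-20, -13, -6, 12, 45, 47] -> [160, 104, 48, -96, -360, -376] -> [152, 96, 40, -104, -368, -384]
  [13, 17, 24, -17, -21, -28, -33, -21, -41, 47] -> [-41, -33, -28, -21, -21, -17, 13, 17, 24, 47] -> [328, 264, 224, 168, 168, 136, -104, -136, -192, -376] -> [320, 256, 216, 160, 160, 128, -112, -144, -200, -384]
  [-2, -43, -28, 44, -15, -38, -44, 9] -> [-44, -43, -38, -28, -15, -2, 9, 44] -> [352, 344, 304, 224, 120, 16, -72, -352] -> [344, 336, 296, 216, 112, 8, -80, -360]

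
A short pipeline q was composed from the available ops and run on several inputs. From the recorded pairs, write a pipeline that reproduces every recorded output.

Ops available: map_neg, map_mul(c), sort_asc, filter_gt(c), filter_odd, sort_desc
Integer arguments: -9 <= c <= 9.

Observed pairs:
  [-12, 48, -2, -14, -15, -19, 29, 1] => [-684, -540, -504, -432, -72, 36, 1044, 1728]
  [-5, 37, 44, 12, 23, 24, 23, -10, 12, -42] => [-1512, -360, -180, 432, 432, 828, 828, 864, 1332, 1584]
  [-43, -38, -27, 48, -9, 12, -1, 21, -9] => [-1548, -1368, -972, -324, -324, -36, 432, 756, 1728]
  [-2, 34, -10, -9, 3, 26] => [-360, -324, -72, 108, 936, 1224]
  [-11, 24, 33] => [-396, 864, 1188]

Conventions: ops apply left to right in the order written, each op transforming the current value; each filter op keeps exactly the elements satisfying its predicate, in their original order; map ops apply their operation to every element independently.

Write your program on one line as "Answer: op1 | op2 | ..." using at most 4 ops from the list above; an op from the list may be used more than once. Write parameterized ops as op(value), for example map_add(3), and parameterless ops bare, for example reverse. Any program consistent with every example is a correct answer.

map_mul(-9) | map_neg | map_mul(4) | sort_asc

Check, running the answer program on each example:
  [-12, 48, -2, -14, -15, -19, 29, 1] -> [108, -432, 18, 126, 135, 171, -261, -9] -> [-108, 432, -18, -126, -135, -171, 261, 9] -> [-432, 1728, -72, -504, -540, -684, 1044, 36] -> [-684, -540, -504, -432, -72, 36, 1044, 1728]
  [-5, 37, 44, 12, 23, 24, 23, -10, 12, -42] -> [45, -333, -396, -108, -207, -216, -207, 90, -108, 378] -> [-45, 333, 396, 108, 207, 216, 207, -90, 108, -378] -> [-180, 1332, 1584, 432, 828, 864, 828, -360, 432, -1512] -> [-1512, -360, -180, 432, 432, 828, 828, 864, 1332, 1584]
  [-43, -38, -27, 48, -9, 12, -1, 21, -9] -> [387, 342, 243, -432, 81, -108, 9, -189, 81] -> [-387, -342, -243, 432, -81, 108, -9, 189, -81] -> [-1548, -1368, -972, 1728, -324, 432, -36, 756, -324] -> [-1548, -1368, -972, -324, -324, -36, 432, 756, 1728]
  [-2, 34, -10, -9, 3, 26] -> [18, -306, 90, 81, -27, -234] -> [-18, 306, -90, -81, 27, 234] -> [-72, 1224, -360, -324, 108, 936] -> [-360, -324, -72, 108, 936, 1224]
  [-11, 24, 33] -> [99, -216, -297] -> [-99, 216, 297] -> [-396, 864, 1188] -> [-396, 864, 1188]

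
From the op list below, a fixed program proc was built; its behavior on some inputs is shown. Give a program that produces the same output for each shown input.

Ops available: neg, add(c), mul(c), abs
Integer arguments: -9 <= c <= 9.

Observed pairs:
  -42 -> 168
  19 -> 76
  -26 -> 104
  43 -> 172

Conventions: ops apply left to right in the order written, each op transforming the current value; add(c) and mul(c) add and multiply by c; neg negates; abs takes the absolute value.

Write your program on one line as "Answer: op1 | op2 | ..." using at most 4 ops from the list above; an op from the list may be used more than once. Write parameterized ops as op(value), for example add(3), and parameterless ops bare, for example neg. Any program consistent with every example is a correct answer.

abs | mul(-4) | neg

Check, running the answer program on each example:
  -42 -> 42 -> -168 -> 168
  19 -> 19 -> -76 -> 76
  -26 -> 26 -> -104 -> 104
  43 -> 43 -> -172 -> 172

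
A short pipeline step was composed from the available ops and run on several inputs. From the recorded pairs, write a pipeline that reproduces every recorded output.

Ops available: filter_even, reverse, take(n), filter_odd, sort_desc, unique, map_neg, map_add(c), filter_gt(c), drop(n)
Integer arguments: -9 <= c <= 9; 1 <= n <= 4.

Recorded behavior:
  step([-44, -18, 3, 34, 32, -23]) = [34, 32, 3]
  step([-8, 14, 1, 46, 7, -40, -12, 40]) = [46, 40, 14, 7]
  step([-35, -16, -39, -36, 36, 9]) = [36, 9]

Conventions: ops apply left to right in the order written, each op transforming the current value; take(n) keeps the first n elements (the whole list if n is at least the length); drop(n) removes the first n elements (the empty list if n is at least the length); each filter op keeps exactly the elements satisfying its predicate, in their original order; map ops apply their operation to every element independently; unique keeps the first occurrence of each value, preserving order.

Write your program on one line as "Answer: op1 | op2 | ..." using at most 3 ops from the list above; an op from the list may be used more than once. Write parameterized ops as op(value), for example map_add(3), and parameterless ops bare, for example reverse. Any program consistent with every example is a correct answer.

filter_gt(1) | sort_desc

Check, running the answer program on each example:
  [-44, -18, 3, 34, 32, -23] -> [3, 34, 32] -> [34, 32, 3]
  [-8, 14, 1, 46, 7, -40, -12, 40] -> [14, 46, 7, 40] -> [46, 40, 14, 7]
  [-35, -16, -39, -36, 36, 9] -> [36, 9] -> [36, 9]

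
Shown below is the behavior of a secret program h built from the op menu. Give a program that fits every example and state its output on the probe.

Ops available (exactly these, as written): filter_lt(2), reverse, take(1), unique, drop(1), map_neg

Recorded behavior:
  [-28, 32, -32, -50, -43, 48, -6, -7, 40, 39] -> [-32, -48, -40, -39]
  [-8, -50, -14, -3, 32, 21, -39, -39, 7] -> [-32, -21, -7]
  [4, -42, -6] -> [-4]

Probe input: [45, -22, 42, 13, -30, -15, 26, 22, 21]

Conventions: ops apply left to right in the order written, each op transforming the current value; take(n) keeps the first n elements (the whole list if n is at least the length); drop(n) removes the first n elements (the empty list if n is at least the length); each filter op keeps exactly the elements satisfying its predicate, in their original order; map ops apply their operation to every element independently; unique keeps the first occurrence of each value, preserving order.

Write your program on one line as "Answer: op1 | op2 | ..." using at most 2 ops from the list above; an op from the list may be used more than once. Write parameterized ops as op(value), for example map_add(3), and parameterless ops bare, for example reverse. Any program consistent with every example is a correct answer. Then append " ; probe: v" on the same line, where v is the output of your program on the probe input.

map_neg | filter_lt(2) ; probe: [-45, -42, -13, -26, -22, -21]

Check, running the answer program on each example:
  [-28, 32, -32, -50, -43, 48, -6, -7, 40, 39] -> [28, -32, 32, 50, 43, -48, 6, 7, -40, -39] -> [-32, -48, -40, -39]
  [-8, -50, -14, -3, 32, 21, -39, -39, 7] -> [8, 50, 14, 3, -32, -21, 39, 39, -7] -> [-32, -21, -7]
  [4, -42, -6] -> [-4, 42, 6] -> [-4]
  probe: [45, -22, 42, 13, -30, -15, 26, 22, 21] -> [-45, 22, -42, -13, 30, 15, -26, -22, -21] -> [-45, -42, -13, -26, -22, -21]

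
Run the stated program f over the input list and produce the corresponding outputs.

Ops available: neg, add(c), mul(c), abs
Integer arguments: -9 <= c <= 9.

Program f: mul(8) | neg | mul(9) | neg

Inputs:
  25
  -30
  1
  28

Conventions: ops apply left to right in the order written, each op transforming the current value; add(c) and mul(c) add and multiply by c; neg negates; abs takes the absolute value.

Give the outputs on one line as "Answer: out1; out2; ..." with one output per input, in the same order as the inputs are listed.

1800; -2160; 72; 2016

Execution, op by op:
  25 -> 200 -> -200 -> -1800 -> 1800
  -30 -> -240 -> 240 -> 2160 -> -2160
  1 -> 8 -> -8 -> -72 -> 72
  28 -> 224 -> -224 -> -2016 -> 2016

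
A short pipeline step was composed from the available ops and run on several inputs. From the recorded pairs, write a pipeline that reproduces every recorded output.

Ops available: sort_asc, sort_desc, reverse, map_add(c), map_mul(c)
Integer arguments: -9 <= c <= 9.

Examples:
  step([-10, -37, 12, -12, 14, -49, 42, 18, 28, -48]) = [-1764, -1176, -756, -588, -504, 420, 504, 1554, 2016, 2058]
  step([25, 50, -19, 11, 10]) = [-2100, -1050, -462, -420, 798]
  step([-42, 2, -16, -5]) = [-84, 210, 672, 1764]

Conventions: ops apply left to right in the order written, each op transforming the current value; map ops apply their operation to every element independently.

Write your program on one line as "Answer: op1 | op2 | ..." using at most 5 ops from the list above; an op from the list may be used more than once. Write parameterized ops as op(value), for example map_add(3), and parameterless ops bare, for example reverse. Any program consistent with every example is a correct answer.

map_mul(-7) | sort_asc | reverse | map_mul(6) | reverse

Check, running the answer program on each example:
  [-10, -37, 12, -12, 14, -49, 42, 18, 28, -48] -> [70, 259, -84, 84, -98, 343, -294, -126, -196, 336] -> [-294, -196, -126, -98, -84, 70, 84, 259, 336, 343] -> [343, 336, 259, 84, 70, -84, -98, -126, -196, -294] -> [2058, 2016, 1554, 504, 420, -504, -588, -756, -1176, -1764] -> [-1764, -1176, -756, -588, -504, 420, 504, 1554, 2016, 2058]
  [25, 50, -19, 11, 10] -> [-175, -350, 133, -77, -70] -> [-350, -175, -77, -70, 133] -> [133, -70, -77, -175, -350] -> [798, -420, -462, -1050, -2100] -> [-2100, -1050, -462, -420, 798]
  [-42, 2, -16, -5] -> [294, -14, 112, 35] -> [-14, 35, 112, 294] -> [294, 112, 35, -14] -> [1764, 672, 210, -84] -> [-84, 210, 672, 1764]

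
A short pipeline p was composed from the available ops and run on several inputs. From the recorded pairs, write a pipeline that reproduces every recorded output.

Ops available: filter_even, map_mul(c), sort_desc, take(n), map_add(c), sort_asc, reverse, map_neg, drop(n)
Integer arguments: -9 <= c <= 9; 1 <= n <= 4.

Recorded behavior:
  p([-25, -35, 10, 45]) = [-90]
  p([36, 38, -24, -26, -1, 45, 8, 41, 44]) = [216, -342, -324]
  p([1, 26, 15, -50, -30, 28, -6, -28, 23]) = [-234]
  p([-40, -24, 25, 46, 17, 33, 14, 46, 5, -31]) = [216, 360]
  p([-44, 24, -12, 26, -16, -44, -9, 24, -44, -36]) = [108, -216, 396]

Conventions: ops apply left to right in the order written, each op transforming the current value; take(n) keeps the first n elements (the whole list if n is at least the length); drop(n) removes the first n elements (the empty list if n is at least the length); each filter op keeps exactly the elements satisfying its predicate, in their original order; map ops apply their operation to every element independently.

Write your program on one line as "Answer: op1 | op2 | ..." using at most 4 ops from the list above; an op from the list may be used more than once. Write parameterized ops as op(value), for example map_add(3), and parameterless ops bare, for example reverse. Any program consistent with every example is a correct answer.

take(3) | map_mul(-9) | reverse | filter_even

Check, running the answer program on each example:
  [-25, -35, 10, 45] -> [-25, -35, 10] -> [225, 315, -90] -> [-90, 315, 225] -> [-90]
  [36, 38, -24, -26, -1, 45, 8, 41, 44] -> [36, 38, -24] -> [-324, -342, 216] -> [216, -342, -324] -> [216, -342, -324]
  [1, 26, 15, -50, -30, 28, -6, -28, 23] -> [1, 26, 15] -> [-9, -234, -135] -> [-135, -234, -9] -> [-234]
  [-40, -24, 25, 46, 17, 33, 14, 46, 5, -31] -> [-40, -24, 25] -> [360, 216, -225] -> [-225, 216, 360] -> [216, 360]
  [-44, 24, -12, 26, -16, -44, -9, 24, -44, -36] -> [-44, 24, -12] -> [396, -216, 108] -> [108, -216, 396] -> [108, -216, 396]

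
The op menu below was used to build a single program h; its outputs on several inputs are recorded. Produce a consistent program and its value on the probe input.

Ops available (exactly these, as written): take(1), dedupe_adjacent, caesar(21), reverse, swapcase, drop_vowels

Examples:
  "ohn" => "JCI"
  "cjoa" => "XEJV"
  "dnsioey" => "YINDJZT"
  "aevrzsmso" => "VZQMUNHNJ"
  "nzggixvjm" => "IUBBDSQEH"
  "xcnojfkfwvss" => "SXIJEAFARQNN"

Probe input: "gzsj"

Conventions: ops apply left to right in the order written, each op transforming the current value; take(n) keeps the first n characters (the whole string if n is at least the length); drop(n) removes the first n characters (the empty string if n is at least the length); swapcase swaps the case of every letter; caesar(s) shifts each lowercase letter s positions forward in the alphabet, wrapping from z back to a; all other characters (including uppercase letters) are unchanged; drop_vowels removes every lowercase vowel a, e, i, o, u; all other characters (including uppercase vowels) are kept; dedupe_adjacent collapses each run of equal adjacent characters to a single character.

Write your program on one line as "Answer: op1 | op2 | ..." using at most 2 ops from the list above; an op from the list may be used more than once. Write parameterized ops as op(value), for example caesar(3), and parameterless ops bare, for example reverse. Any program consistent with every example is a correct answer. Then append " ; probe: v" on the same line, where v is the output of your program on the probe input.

caesar(21) | swapcase ; probe: "BUNE"

Check, running the answer program on each example:
  "ohn" -> "jci" -> "JCI"
  "cjoa" -> "xejv" -> "XEJV"
  "dnsioey" -> "yindjzt" -> "YINDJZT"
  "aevrzsmso" -> "vzqmunhnj" -> "VZQMUNHNJ"
  "nzggixvjm" -> "iubbdsqeh" -> "IUBBDSQEH"
  "xcnojfkfwvss" -> "sxijeafarqnn" -> "SXIJEAFARQNN"
  probe: "gzsj" -> "bune" -> "BUNE"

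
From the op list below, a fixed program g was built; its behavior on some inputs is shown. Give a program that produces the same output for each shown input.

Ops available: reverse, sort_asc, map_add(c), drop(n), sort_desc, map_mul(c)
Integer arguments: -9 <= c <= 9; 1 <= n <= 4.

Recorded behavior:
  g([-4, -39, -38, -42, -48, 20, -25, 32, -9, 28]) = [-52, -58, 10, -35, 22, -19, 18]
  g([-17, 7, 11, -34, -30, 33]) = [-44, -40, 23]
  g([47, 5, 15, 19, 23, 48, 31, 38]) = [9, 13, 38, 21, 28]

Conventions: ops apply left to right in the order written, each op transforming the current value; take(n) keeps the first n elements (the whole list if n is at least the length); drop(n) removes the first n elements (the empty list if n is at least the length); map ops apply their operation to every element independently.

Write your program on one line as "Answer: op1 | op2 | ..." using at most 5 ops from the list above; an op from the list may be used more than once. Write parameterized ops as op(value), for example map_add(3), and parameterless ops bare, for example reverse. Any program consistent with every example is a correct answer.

map_add(2) | drop(3) | map_add(-6) | map_add(-6)

Check, running the answer program on each example:
  [-4, -39, -38, -42, -48, 20, -25, 32, -9, 28] -> [-2, -37, -36, -40, -46, 22, -23, 34, -7, 30] -> [-40, -46, 22, -23, 34, -7, 30] -> [-46, -52, 16, -29, 28, -13, 24] -> [-52, -58, 10, -35, 22, -19, 18]
  [-17, 7, 11, -34, -30, 33] -> [-15, 9, 13, -32, -28, 35] -> [-32, -28, 35] -> [-38, -34, 29] -> [-44, -40, 23]
  [47, 5, 15, 19, 23, 48, 31, 38] -> [49, 7, 17, 21, 25, 50, 33, 40] -> [21, 25, 50, 33, 40] -> [15, 19, 44, 27, 34] -> [9, 13, 38, 21, 28]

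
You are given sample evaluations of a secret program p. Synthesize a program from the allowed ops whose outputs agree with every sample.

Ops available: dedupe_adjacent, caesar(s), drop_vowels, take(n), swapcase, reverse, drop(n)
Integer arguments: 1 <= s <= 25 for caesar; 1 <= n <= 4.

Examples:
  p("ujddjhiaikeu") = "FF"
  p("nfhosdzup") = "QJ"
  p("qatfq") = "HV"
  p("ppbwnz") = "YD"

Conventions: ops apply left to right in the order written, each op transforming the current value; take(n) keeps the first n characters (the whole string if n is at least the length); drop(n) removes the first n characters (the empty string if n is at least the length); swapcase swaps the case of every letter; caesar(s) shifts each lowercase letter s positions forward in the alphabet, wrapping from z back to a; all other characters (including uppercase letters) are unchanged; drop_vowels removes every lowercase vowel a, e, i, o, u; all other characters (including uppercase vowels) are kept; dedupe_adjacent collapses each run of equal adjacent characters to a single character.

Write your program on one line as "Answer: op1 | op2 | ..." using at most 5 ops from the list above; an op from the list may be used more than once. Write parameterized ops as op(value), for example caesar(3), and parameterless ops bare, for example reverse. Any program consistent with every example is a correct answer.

drop(2) | caesar(2) | swapcase | take(2) | reverse

Check, running the answer program on each example:
  "ujddjhiaikeu" -> "ddjhiaikeu" -> "ffljkckmgw" -> "FFLJKCKMGW" -> "FF" -> "FF"
  "nfhosdzup" -> "hosdzup" -> "jqufbwr" -> "JQUFBWR" -> "JQ" -> "QJ"
  "qatfq" -> "tfq" -> "vhs" -> "VHS" -> "VH" -> "HV"
  "ppbwnz" -> "bwnz" -> "dypb" -> "DYPB" -> "DY" -> "YD"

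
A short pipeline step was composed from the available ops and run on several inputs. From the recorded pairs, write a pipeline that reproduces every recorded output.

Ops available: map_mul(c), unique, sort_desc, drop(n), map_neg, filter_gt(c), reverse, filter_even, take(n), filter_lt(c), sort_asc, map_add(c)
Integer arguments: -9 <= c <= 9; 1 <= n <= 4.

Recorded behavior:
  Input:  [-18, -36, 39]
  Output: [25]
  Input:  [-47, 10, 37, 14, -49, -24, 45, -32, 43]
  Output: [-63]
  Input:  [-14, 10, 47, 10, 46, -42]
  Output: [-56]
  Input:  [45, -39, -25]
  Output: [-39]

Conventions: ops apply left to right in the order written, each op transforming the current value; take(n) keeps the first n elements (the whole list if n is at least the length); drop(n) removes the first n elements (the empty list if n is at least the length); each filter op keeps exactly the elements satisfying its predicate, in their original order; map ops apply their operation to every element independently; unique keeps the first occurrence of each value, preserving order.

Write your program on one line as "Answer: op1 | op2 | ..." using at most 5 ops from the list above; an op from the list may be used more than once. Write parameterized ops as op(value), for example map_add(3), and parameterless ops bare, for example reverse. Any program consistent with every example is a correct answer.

drop(2) | sort_asc | map_add(-6) | take(1) | map_add(-8)

Check, running the answer program on each example:
  [-18, -36, 39] -> [39] -> [39] -> [33] -> [33] -> [25]
  [-47, 10, 37, 14, -49, -24, 45, -32, 43] -> [37, 14, -49, -24, 45, -32, 43] -> [-49, -32, -24, 14, 37, 43, 45] -> [-55, -38, -30, 8, 31, 37, 39] -> [-55] -> [-63]
  [-14, 10, 47, 10, 46, -42] -> [47, 10, 46, -42] -> [-42, 10, 46, 47] -> [-48, 4, 40, 41] -> [-48] -> [-56]
  [45, -39, -25] -> [-25] -> [-25] -> [-31] -> [-31] -> [-39]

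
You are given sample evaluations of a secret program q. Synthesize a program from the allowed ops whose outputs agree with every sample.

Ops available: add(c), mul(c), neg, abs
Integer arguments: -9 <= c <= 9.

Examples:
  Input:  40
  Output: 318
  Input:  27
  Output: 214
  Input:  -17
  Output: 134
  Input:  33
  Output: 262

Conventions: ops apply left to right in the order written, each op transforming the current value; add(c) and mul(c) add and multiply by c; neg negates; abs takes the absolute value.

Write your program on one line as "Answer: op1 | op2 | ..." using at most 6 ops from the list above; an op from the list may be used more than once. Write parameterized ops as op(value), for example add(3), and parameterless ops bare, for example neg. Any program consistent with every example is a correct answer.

neg | mul(8) | abs | add(3) | add(-5)

Check, running the answer program on each example:
  40 -> -40 -> -320 -> 320 -> 323 -> 318
  27 -> -27 -> -216 -> 216 -> 219 -> 214
  -17 -> 17 -> 136 -> 136 -> 139 -> 134
  33 -> -33 -> -264 -> 264 -> 267 -> 262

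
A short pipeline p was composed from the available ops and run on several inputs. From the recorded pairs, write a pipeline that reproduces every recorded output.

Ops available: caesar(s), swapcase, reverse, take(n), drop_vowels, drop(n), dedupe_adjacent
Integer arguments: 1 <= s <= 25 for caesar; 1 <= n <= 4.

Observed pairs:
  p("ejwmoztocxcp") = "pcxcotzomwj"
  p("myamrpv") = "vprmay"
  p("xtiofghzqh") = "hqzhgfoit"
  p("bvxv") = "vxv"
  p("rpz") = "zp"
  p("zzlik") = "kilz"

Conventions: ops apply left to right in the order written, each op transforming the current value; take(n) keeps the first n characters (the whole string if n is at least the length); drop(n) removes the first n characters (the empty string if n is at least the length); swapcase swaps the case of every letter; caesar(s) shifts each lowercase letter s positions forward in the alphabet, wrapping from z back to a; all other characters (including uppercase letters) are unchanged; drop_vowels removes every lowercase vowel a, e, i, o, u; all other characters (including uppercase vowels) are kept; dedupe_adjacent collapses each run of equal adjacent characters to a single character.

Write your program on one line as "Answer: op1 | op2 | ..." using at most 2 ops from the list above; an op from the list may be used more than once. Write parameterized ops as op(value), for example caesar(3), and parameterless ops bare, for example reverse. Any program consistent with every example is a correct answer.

drop(1) | reverse

Check, running the answer program on each example:
  "ejwmoztocxcp" -> "jwmoztocxcp" -> "pcxcotzomwj"
  "myamrpv" -> "yamrpv" -> "vprmay"
  "xtiofghzqh" -> "tiofghzqh" -> "hqzhgfoit"
  "bvxv" -> "vxv" -> "vxv"
  "rpz" -> "pz" -> "zp"
  "zzlik" -> "zlik" -> "kilz"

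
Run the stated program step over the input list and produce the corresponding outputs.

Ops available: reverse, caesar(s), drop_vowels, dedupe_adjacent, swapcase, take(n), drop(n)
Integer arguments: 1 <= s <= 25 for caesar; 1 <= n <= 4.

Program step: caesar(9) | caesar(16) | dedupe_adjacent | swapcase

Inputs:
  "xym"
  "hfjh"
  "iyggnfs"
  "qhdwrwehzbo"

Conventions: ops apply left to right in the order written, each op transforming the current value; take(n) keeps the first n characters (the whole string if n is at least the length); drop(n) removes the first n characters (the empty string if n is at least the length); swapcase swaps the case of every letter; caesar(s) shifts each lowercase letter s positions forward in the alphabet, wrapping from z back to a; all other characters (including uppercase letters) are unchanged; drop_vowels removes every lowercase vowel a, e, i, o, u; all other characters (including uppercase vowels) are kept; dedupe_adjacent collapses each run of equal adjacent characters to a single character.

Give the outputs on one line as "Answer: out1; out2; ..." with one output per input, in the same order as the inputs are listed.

"WXL"; "GEIG"; "HXFMER"; "PGCVQVDGYAN"

Execution, op by op:
  "xym" -> "ghv" -> "wxl" -> "wxl" -> "WXL"
  "hfjh" -> "qosq" -> "geig" -> "geig" -> "GEIG"
  "iyggnfs" -> "rhppwob" -> "hxffmer" -> "hxfmer" -> "HXFMER"
  "qhdwrwehzbo" -> "zqmfafnqikx" -> "pgcvqvdgyan" -> "pgcvqvdgyan" -> "PGCVQVDGYAN"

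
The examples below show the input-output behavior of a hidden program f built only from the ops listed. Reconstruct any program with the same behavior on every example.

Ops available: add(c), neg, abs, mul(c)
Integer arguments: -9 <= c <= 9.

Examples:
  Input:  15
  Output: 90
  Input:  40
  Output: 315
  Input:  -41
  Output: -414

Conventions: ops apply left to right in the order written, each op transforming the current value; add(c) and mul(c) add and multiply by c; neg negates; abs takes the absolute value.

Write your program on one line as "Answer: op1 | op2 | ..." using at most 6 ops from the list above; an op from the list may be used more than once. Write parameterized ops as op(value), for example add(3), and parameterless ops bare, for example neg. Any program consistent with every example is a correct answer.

add(-1) | add(-2) | add(4) | add(-6) | mul(9)

Check, running the answer program on each example:
  15 -> 14 -> 12 -> 16 -> 10 -> 90
  40 -> 39 -> 37 -> 41 -> 35 -> 315
  -41 -> -42 -> -44 -> -40 -> -46 -> -414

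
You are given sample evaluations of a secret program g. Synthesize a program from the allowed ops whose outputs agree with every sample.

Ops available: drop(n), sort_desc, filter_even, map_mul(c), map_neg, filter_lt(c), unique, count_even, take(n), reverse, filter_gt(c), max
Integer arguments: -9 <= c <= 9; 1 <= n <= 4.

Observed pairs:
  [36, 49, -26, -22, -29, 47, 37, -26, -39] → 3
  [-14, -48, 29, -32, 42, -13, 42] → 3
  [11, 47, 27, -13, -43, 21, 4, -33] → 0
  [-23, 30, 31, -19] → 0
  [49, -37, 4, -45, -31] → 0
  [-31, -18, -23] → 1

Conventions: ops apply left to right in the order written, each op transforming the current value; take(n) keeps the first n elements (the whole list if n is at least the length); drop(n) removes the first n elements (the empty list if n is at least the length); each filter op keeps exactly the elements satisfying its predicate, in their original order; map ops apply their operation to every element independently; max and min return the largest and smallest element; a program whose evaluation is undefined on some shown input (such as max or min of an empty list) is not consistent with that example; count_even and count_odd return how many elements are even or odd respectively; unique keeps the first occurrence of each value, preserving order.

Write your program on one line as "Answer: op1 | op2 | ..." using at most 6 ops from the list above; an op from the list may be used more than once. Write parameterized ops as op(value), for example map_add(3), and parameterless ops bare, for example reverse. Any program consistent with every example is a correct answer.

reverse | filter_lt(-9) | map_mul(-1) | reverse | count_even

Check, running the answer program on each example:
  [36, 49, -26, -22, -29, 47, 37, -26, -39] -> [-39, -26, 37, 47, -29, -22, -26, 49, 36] -> [-39, -26, -29, -22, -26] -> [39, 26, 29, 22, 26] -> [26, 22, 29, 26, 39] -> 3
  [-14, -48, 29, -32, 42, -13, 42] -> [42, -13, 42, -32, 29, -48, -14] -> [-13, -32, -48, -14] -> [13, 32, 48, 14] -> [14, 48, 32, 13] -> 3
  [11, 47, 27, -13, -43, 21, 4, -33] -> [-33, 4, 21, -43, -13, 27, 47, 11] -> [-33, -43, -13] -> [33, 43, 13] -> [13, 43, 33] -> 0
  [-23, 30, 31, -19] -> [-19, 31, 30, -23] -> [-19, -23] -> [19, 23] -> [23, 19] -> 0
  [49, -37, 4, -45, -31] -> [-31, -45, 4, -37, 49] -> [-31, -45, -37] -> [31, 45, 37] -> [37, 45, 31] -> 0
  [-31, -18, -23] -> [-23, -18, -31] -> [-23, -18, -31] -> [23, 18, 31] -> [31, 18, 23] -> 1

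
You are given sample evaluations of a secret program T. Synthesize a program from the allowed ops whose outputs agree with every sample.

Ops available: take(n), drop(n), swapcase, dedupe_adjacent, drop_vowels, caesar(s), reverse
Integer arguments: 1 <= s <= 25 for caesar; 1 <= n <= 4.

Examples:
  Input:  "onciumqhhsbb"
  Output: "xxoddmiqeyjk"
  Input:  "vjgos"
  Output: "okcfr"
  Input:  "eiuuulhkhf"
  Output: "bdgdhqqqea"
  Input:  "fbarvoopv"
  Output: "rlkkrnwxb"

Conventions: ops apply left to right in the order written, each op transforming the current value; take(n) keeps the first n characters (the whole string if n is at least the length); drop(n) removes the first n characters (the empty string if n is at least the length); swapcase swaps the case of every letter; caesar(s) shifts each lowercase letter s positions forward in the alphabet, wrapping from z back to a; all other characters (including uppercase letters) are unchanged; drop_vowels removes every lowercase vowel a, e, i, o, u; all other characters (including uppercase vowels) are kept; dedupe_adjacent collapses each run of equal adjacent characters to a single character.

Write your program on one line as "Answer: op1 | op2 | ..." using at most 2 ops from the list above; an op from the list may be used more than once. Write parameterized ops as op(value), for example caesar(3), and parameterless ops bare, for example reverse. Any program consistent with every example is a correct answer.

caesar(22) | reverse

Check, running the answer program on each example:
  "onciumqhhsbb" -> "kjyeqimddoxx" -> "xxoddmiqeyjk"
  "vjgos" -> "rfcko" -> "okcfr"
  "eiuuulhkhf" -> "aeqqqhdgdb" -> "bdgdhqqqea"
  "fbarvoopv" -> "bxwnrkklr" -> "rlkkrnwxb"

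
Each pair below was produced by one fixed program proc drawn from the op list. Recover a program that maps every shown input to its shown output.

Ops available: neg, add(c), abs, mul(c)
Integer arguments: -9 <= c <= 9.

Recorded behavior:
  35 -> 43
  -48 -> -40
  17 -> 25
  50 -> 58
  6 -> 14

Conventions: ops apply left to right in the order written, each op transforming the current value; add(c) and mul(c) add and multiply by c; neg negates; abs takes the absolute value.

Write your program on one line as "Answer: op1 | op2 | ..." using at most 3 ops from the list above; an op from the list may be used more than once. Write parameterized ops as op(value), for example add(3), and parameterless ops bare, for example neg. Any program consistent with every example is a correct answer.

add(6) | add(3) | add(-1)

Check, running the answer program on each example:
  35 -> 41 -> 44 -> 43
  -48 -> -42 -> -39 -> -40
  17 -> 23 -> 26 -> 25
  50 -> 56 -> 59 -> 58
  6 -> 12 -> 15 -> 14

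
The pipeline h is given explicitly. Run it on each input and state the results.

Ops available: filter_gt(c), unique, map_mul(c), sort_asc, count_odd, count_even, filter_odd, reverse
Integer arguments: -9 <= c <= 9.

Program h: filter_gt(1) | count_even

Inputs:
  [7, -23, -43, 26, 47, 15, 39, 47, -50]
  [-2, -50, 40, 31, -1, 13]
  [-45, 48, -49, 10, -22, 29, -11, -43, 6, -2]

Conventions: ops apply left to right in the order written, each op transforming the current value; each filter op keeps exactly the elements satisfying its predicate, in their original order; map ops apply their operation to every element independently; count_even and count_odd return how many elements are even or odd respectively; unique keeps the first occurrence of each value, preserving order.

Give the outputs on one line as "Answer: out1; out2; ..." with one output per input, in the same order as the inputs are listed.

1; 1; 3

Execution, op by op:
  [7, -23, -43, 26, 47, 15, 39, 47, -50] -> [7, 26, 47, 15, 39, 47] -> 1
  [-2, -50, 40, 31, -1, 13] -> [40, 31, 13] -> 1
  [-45, 48, -49, 10, -22, 29, -11, -43, 6, -2] -> [48, 10, 29, 6] -> 3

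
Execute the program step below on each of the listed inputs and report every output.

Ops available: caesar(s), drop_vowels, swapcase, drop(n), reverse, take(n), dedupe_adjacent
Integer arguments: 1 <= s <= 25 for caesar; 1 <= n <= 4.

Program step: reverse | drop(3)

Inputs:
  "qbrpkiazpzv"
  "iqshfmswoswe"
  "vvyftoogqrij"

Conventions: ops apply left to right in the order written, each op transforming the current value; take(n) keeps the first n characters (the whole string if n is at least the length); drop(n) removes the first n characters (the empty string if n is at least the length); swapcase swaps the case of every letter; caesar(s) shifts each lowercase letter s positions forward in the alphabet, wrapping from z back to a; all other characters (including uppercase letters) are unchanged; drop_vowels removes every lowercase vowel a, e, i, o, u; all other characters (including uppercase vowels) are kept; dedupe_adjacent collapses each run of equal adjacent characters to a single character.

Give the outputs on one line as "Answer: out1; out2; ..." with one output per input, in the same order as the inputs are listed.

Execution, op by op:
  "qbrpkiazpzv" -> "vzpzaikprbq" -> "zaikprbq"
  "iqshfmswoswe" -> "ewsowsmfhsqi" -> "owsmfhsqi"
  "vvyftoogqrij" -> "jirqgootfyvv" -> "qgootfyvv"

"zaikprbq"; "owsmfhsqi"; "qgootfyvv"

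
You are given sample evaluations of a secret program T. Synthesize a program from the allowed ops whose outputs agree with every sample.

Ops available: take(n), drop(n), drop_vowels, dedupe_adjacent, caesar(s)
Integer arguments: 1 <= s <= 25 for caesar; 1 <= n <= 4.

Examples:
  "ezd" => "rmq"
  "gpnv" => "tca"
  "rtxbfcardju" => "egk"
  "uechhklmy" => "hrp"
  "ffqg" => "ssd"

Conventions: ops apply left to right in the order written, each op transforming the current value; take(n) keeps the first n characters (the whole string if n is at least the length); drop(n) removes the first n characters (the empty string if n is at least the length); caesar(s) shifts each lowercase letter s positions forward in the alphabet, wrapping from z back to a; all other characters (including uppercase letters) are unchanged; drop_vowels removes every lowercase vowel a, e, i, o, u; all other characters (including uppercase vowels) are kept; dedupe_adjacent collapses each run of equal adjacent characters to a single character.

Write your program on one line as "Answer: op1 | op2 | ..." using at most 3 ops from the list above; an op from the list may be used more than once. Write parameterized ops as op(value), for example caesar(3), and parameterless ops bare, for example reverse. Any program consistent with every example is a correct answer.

caesar(9) | take(3) | caesar(4)

Check, running the answer program on each example:
  "ezd" -> "nim" -> "nim" -> "rmq"
  "gpnv" -> "pywe" -> "pyw" -> "tca"
  "rtxbfcardju" -> "acgkoljamsd" -> "acg" -> "egk"
  "uechhklmy" -> "dnlqqtuvh" -> "dnl" -> "hrp"
  "ffqg" -> "oozp" -> "ooz" -> "ssd"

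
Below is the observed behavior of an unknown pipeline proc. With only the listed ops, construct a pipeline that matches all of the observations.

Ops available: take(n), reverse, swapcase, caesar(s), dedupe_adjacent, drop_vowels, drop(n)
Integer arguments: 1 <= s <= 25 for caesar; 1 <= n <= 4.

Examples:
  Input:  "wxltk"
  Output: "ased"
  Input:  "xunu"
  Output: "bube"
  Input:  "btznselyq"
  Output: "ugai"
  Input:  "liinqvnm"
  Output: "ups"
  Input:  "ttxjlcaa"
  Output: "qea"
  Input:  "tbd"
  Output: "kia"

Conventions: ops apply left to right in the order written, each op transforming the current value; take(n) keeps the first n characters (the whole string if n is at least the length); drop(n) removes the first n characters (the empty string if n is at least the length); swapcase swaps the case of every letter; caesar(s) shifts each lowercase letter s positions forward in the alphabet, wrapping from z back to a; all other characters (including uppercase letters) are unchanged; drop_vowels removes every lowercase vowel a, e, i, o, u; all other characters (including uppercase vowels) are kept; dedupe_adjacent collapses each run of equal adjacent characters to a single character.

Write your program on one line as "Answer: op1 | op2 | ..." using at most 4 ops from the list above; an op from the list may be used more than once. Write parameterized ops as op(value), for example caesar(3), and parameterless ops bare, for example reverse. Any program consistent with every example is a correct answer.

take(4) | reverse | dedupe_adjacent | caesar(7)

Check, running the answer program on each example:
  "wxltk" -> "wxlt" -> "tlxw" -> "tlxw" -> "ased"
  "xunu" -> "xunu" -> "unux" -> "unux" -> "bube"
  "btznselyq" -> "btzn" -> "nztb" -> "nztb" -> "ugai"
  "liinqvnm" -> "liin" -> "niil" -> "nil" -> "ups"
  "ttxjlcaa" -> "ttxj" -> "jxtt" -> "jxt" -> "qea"
  "tbd" -> "tbd" -> "dbt" -> "dbt" -> "kia"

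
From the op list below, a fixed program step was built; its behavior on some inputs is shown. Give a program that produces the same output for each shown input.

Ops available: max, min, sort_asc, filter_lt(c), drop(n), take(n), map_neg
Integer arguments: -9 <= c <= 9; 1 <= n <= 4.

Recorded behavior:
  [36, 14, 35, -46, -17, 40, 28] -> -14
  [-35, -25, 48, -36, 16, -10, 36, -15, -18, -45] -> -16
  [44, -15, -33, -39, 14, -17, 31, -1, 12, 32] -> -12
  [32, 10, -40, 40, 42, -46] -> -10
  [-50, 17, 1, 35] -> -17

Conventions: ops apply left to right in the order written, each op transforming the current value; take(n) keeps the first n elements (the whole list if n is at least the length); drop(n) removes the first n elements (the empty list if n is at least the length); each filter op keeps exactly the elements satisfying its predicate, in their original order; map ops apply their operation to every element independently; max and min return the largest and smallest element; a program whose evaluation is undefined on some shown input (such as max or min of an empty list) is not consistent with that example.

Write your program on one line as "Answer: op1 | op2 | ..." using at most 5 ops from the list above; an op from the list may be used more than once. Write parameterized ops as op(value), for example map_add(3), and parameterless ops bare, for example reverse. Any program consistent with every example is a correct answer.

drop(1) | map_neg | filter_lt(-2) | max

Check, running the answer program on each example:
  [36, 14, 35, -46, -17, 40, 28] -> [14, 35, -46, -17, 40, 28] -> [-14, -35, 46, 17, -40, -28] -> [-14, -35, -40, -28] -> -14
  [-35, -25, 48, -36, 16, -10, 36, -15, -18, -45] -> [-25, 48, -36, 16, -10, 36, -15, -18, -45] -> [25, -48, 36, -16, 10, -36, 15, 18, 45] -> [-48, -16, -36] -> -16
  [44, -15, -33, -39, 14, -17, 31, -1, 12, 32] -> [-15, -33, -39, 14, -17, 31, -1, 12, 32] -> [15, 33, 39, -14, 17, -31, 1, -12, -32] -> [-14, -31, -12, -32] -> -12
  [32, 10, -40, 40, 42, -46] -> [10, -40, 40, 42, -46] -> [-10, 40, -40, -42, 46] -> [-10, -40, -42] -> -10
  [-50, 17, 1, 35] -> [17, 1, 35] -> [-17, -1, -35] -> [-17, -35] -> -17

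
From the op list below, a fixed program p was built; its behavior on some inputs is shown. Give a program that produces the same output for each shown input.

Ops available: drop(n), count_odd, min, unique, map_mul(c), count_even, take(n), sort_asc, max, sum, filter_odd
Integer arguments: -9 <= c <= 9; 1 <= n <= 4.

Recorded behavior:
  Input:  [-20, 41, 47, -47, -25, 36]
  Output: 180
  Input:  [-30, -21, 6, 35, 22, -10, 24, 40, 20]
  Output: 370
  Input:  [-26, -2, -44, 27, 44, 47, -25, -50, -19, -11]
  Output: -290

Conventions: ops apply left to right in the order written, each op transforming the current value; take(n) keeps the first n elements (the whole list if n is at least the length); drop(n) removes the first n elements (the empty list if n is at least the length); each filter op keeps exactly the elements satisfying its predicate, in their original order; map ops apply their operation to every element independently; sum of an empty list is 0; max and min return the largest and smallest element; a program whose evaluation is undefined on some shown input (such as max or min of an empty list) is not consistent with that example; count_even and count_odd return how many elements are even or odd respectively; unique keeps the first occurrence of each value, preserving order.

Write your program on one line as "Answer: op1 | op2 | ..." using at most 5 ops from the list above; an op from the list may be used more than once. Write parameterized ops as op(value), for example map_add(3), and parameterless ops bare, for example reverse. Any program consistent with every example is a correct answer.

map_mul(5) | drop(4) | drop(1) | sum

Check, running the answer program on each example:
  [-20, 41, 47, -47, -25, 36] -> [-100, 205, 235, -235, -125, 180] -> [-125, 180] -> [180] -> 180
  [-30, -21, 6, 35, 22, -10, 24, 40, 20] -> [-150, -105, 30, 175, 110, -50, 120, 200, 100] -> [110, -50, 120, 200, 100] -> [-50, 120, 200, 100] -> 370
  [-26, -2, -44, 27, 44, 47, -25, -50, -19, -11] -> [-130, -10, -220, 135, 220, 235, -125, -250, -95, -55] -> [220, 235, -125, -250, -95, -55] -> [235, -125, -250, -95, -55] -> -290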